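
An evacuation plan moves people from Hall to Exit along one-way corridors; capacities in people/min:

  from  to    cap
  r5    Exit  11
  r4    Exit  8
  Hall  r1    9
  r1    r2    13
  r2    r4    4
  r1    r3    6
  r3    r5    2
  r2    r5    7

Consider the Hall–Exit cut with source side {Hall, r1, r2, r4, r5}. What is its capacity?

25

Edges leaving {Hall, r1, r2, r4, r5}: r1→r3 (6), r4→Exit (8), r5→Exit (11).
Cut capacity = 6 + 8 + 11 = 25.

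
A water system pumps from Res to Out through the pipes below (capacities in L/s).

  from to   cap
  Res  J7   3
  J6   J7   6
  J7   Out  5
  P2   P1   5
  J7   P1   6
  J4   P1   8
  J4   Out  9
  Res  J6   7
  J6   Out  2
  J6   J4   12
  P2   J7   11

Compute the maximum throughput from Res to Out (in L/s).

Augment Res→J6→Out: bottleneck 2, flow now 2.
Augment Res→J7→Out: bottleneck 3, flow now 5.
Augment Res→J6→J7→Out: bottleneck 2, flow now 7.
Augment Res→J6→J4→Out: bottleneck 3, flow now 10.
No augmenting path remains; maximum flow = 10.
In the residual graph, reachable from Res: {Res}.
Min-cut edges: Res→J6 (7), Res→J7 (3); capacity 7 + 3 = 10.
This cut is saturated, so no flow can exceed 10.

10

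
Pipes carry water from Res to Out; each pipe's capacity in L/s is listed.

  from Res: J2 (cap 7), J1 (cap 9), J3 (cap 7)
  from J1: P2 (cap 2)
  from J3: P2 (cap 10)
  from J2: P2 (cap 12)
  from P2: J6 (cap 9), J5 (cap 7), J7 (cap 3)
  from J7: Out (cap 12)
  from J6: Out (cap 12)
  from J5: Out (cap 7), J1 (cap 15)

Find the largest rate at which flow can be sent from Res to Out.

Augment Res→J1→P2→J7→Out: bottleneck 2, flow now 2.
Augment Res→J3→P2→J7→Out: bottleneck 1, flow now 3.
Augment Res→J3→P2→J6→Out: bottleneck 6, flow now 9.
Augment Res→J2→P2→J6→Out: bottleneck 3, flow now 12.
Augment Res→J2→P2→J5→Out: bottleneck 4, flow now 16.
No augmenting path remains; maximum flow = 16.
In the residual graph, reachable from Res: {Res, J1}.
Min-cut edges: Res→J3 (7), Res→J2 (7), J1→P2 (2); capacity 7 + 7 + 2 = 16.
This cut is saturated, so no flow can exceed 16.

16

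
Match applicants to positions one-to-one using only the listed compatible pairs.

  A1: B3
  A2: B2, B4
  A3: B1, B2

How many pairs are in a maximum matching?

3

Unit-capacity flow: source→left, listed edges, right→sink; max matching = max flow.
Augmenting path A1→B3 (+1); matched 1.
Augmenting path A2→B2 (+1); matched 2.
Augmenting path A3→B1 (+1); matched 3.
No augmenting path remains; maximum matching = 3.
König certificate: {A1, A2, A3} is a vertex cover of size 3 (every listed pair touches it), so no matching can be larger.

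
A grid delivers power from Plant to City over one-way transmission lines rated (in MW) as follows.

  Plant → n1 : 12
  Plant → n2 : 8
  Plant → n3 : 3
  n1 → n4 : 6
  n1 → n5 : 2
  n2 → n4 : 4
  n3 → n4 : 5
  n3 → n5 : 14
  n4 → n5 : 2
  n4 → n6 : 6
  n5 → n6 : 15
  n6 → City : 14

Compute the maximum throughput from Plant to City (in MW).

Augment Plant→n1→n4→n6→City: bottleneck 6, flow now 6.
Augment Plant→n1→n5→n6→City: bottleneck 2, flow now 8.
Augment Plant→n3→n5→n6→City: bottleneck 3, flow now 11.
Augment Plant→n2→n4→n5→n6→City: bottleneck 2, flow now 13.
No augmenting path remains; maximum flow = 13.
In the residual graph, reachable from Plant: {Plant, n1, n2, n4}.
Min-cut edges: Plant→n3 (3), n1→n5 (2), n4→n5 (2), n4→n6 (6); capacity 3 + 2 + 2 + 6 = 13.
This cut is saturated, so no flow can exceed 13.

13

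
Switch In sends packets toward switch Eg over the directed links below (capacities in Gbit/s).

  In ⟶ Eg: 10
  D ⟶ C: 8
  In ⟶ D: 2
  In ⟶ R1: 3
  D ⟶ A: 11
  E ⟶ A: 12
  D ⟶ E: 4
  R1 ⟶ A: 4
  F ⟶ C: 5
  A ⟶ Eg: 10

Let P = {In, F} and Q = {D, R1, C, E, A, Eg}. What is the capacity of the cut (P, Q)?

Edges leaving {In, F}: In→D (2), In→R1 (3), In→Eg (10), F→C (5).
Cut capacity = 2 + 3 + 10 + 5 = 20.

20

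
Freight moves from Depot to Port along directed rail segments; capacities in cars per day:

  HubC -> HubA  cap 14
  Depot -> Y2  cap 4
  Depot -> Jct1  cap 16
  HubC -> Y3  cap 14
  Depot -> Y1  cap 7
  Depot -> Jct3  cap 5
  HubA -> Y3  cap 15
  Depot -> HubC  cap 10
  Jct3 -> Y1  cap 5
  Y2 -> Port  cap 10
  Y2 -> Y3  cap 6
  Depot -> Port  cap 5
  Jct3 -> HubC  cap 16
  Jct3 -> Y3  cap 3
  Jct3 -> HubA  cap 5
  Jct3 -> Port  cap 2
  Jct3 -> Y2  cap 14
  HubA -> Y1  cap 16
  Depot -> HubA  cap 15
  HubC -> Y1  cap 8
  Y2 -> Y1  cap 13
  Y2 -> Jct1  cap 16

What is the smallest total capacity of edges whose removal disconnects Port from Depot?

Augment Depot→Port: bottleneck 5, flow now 5.
Augment Depot→Jct3→Port: bottleneck 2, flow now 7.
Augment Depot→Y2→Port: bottleneck 4, flow now 11.
Augment Depot→Jct3→Y2→Port: bottleneck 3, flow now 14.
No augmenting path remains; maximum flow = 14.
By max-flow min-cut, the minimum cut capacity equals the max flow.
In the residual graph, reachable from Depot: {Depot, HubC, Jct1, HubA, Y1, Y3}.
Min-cut edges: Depot→Jct3 (5), Depot→Y2 (4), Depot→Port (5); capacity 5 + 4 + 5 = 14.

14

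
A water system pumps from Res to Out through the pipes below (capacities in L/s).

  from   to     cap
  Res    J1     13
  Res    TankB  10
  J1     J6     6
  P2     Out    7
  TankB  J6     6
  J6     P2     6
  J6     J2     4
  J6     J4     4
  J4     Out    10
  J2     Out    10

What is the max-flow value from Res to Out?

12

Augment Res→TankB→J6→J4→Out: bottleneck 4, flow now 4.
Augment Res→TankB→J6→J2→Out: bottleneck 2, flow now 6.
Augment Res→J1→J6→J2→Out: bottleneck 2, flow now 8.
Augment Res→J1→J6→P2→Out: bottleneck 4, flow now 12.
No augmenting path remains; maximum flow = 12.
In the residual graph, reachable from Res: {Res, TankB, J1}.
Min-cut edges: TankB→J6 (6), J1→J6 (6); capacity 6 + 6 = 12.
This cut is saturated, so no flow can exceed 12.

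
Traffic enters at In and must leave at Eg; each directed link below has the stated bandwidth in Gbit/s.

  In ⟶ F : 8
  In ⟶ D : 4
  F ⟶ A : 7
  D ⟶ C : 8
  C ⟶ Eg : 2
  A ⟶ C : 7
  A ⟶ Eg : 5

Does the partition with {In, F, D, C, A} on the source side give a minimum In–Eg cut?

Given cut capacity: 2 + 5 = 7.
Augment In→F→A→Eg: bottleneck 5, flow now 5.
Augment In→D→C→Eg: bottleneck 2, flow now 7.
No augmenting path remains; maximum flow = 7.
Cut capacity 7 equals the max flow, so it is a minimum cut.

Yes — it is a minimum cut (capacity 7).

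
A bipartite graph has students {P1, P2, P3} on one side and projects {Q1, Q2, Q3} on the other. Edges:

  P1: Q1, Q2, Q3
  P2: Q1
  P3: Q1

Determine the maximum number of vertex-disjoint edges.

Unit-capacity flow: source→left, listed edges, right→sink; max matching = max flow.
Augmenting path P1→Q1 (+1); matched 1.
Augmenting path P2→Q1→P1→Q2 (+1); matched 2.
No augmenting path remains; maximum matching = 2.
König certificate: {P1, Q1} is a vertex cover of size 2 (every listed pair touches it), so no matching can be larger.

2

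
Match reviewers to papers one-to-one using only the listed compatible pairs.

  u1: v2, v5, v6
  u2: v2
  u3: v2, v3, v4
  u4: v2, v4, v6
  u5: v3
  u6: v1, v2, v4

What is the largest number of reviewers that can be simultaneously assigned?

6

Unit-capacity flow: source→left, listed edges, right→sink; max matching = max flow.
Augmenting path u1→v2 (+1); matched 1.
Augmenting path u3→v3 (+1); matched 2.
Augmenting path u4→v4 (+1); matched 3.
Augmenting path u6→v1 (+1); matched 4.
Augmenting path u2→v2→u1→v5 (+1); matched 5.
Augmenting path u5→v3→u3→v4→u4→v6 (+1); matched 6.
No augmenting path remains; maximum matching = 6.
König certificate: {u1, u2, u3, u4, u5, u6} is a vertex cover of size 6 (every listed pair touches it), so no matching can be larger.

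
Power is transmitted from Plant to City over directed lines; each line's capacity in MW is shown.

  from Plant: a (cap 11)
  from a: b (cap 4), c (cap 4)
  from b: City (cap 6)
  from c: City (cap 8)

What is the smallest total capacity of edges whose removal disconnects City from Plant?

8

Augment Plant→a→b→City: bottleneck 4, flow now 4.
Augment Plant→a→c→City: bottleneck 4, flow now 8.
No augmenting path remains; maximum flow = 8.
By max-flow min-cut, the minimum cut capacity equals the max flow.
In the residual graph, reachable from Plant: {Plant, a}.
Min-cut edges: a→b (4), a→c (4); capacity 4 + 4 = 8.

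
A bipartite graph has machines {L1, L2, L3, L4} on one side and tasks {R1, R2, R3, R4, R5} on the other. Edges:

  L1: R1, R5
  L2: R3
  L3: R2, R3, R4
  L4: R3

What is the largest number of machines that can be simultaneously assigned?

3

Unit-capacity flow: source→left, listed edges, right→sink; max matching = max flow.
Augmenting path L1→R1 (+1); matched 1.
Augmenting path L2→R3 (+1); matched 2.
Augmenting path L3→R2 (+1); matched 3.
No augmenting path remains; maximum matching = 3.
König certificate: {L1, L3, R3} is a vertex cover of size 3 (every listed pair touches it), so no matching can be larger.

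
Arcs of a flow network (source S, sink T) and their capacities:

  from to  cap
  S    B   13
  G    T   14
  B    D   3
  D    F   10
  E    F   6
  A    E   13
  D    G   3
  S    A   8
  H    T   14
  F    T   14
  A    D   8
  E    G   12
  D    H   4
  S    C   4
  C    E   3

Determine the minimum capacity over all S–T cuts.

14

Augment S→A→D→F→T: bottleneck 8, flow now 8.
Augment S→B→D→F→T: bottleneck 2, flow now 10.
Augment S→B→D→G→T: bottleneck 1, flow now 11.
Augment S→C→E→F→T: bottleneck 3, flow now 14.
No augmenting path remains; maximum flow = 14.
By max-flow min-cut, the minimum cut capacity equals the max flow.
In the residual graph, reachable from S: {S, B, C}.
Min-cut edges: S→A (8), B→D (3), C→E (3); capacity 8 + 3 + 3 = 14.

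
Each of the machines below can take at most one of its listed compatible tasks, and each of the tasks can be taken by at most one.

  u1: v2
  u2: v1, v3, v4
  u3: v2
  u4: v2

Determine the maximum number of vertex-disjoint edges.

2

Unit-capacity flow: source→left, listed edges, right→sink; max matching = max flow.
Augmenting path u1→v2 (+1); matched 1.
Augmenting path u2→v1 (+1); matched 2.
No augmenting path remains; maximum matching = 2.
König certificate: {u2, v2} is a vertex cover of size 2 (every listed pair touches it), so no matching can be larger.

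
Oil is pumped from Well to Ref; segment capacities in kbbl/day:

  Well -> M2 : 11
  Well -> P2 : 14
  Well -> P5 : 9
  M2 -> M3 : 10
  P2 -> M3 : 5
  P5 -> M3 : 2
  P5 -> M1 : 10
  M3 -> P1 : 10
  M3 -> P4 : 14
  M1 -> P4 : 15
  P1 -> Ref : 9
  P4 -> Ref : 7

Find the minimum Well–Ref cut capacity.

16

Augment Well→M2→M3→P1→Ref: bottleneck 9, flow now 9.
Augment Well→M2→M3→P4→Ref: bottleneck 1, flow now 10.
Augment Well→P2→M3→P4→Ref: bottleneck 5, flow now 15.
Augment Well→P5→M3→P4→Ref: bottleneck 1, flow now 16.
No augmenting path remains; maximum flow = 16.
By max-flow min-cut, the minimum cut capacity equals the max flow.
In the residual graph, reachable from Well: {Well, M2, P2, P5, M3, M1, P1, P4}.
Min-cut edges: P1→Ref (9), P4→Ref (7); capacity 9 + 7 = 16.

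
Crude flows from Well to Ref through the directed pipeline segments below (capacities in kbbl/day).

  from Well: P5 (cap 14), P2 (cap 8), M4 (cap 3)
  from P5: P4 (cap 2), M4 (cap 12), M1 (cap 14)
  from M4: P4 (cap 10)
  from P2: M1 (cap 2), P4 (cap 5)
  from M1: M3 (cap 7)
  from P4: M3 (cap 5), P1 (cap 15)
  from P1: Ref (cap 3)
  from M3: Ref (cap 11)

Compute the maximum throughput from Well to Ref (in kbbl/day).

Augment Well→P5→M1→M3→Ref: bottleneck 7, flow now 7.
Augment Well→P5→P4→P1→Ref: bottleneck 2, flow now 9.
Augment Well→M4→P4→P1→Ref: bottleneck 1, flow now 10.
Augment Well→M4→P4→M3→Ref: bottleneck 2, flow now 12.
Augment Well→P2→P4→M3→Ref: bottleneck 2, flow now 14.
No augmenting path remains; maximum flow = 14.
In the residual graph, reachable from Well: {Well, P5, M4, P2, M1, P4, P1, M3}.
Min-cut edges: P1→Ref (3), M3→Ref (11); capacity 3 + 11 = 14.
This cut is saturated, so no flow can exceed 14.

14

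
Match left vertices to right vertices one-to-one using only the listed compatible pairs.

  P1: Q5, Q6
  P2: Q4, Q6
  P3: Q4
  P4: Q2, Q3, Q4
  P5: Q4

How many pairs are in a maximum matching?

Unit-capacity flow: source→left, listed edges, right→sink; max matching = max flow.
Augmenting path P1→Q5 (+1); matched 1.
Augmenting path P2→Q4 (+1); matched 2.
Augmenting path P4→Q2 (+1); matched 3.
Augmenting path P3→Q4→P2→Q6 (+1); matched 4.
No augmenting path remains; maximum matching = 4.
König certificate: {P1, P2, P4, Q4} is a vertex cover of size 4 (every listed pair touches it), so no matching can be larger.

4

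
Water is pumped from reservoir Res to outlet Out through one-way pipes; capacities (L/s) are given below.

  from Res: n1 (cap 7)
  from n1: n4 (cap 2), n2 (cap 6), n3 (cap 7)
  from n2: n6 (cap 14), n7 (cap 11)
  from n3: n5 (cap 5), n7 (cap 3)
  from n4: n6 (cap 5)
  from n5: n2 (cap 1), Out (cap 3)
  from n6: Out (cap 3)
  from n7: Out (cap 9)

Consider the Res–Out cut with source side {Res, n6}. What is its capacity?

Edges leaving {Res, n6}: Res→n1 (7), n6→Out (3).
Cut capacity = 7 + 3 = 10.

10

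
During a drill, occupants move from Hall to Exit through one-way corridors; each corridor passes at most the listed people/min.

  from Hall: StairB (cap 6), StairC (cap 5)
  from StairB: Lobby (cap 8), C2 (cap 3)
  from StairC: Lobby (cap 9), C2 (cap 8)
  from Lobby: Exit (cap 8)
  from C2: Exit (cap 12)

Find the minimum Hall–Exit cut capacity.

11

Augment Hall→StairB→Lobby→Exit: bottleneck 6, flow now 6.
Augment Hall→StairC→Lobby→Exit: bottleneck 2, flow now 8.
Augment Hall→StairC→C2→Exit: bottleneck 3, flow now 11.
No augmenting path remains; maximum flow = 11.
By max-flow min-cut, the minimum cut capacity equals the max flow.
In the residual graph, reachable from Hall: {Hall}.
Min-cut edges: Hall→StairB (6), Hall→StairC (5); capacity 6 + 5 = 11.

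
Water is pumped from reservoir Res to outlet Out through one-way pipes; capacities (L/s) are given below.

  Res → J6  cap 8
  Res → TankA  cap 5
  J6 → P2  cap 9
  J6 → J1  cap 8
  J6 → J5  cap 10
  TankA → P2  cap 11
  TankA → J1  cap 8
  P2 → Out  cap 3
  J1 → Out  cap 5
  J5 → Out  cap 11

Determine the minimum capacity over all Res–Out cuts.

Augment Res→J6→P2→Out: bottleneck 3, flow now 3.
Augment Res→J6→J1→Out: bottleneck 5, flow now 8.
Augment Res→TankA→P2→J6→J5→Out: bottleneck 3, flow now 11. (uses reverse residual edge)
Augment Res→TankA→J1→J6→J5→Out: bottleneck 2, flow now 13. (uses reverse residual edge)
No augmenting path remains; maximum flow = 13.
By max-flow min-cut, the minimum cut capacity equals the max flow.
In the residual graph, reachable from Res: {Res}.
Min-cut edges: Res→J6 (8), Res→TankA (5); capacity 8 + 5 = 13.

13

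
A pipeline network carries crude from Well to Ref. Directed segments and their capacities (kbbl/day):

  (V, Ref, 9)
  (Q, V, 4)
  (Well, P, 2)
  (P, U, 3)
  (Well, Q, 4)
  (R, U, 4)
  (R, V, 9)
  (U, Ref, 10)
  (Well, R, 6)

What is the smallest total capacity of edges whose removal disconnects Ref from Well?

Augment Well→P→U→Ref: bottleneck 2, flow now 2.
Augment Well→Q→V→Ref: bottleneck 4, flow now 6.
Augment Well→R→U→Ref: bottleneck 4, flow now 10.
Augment Well→R→V→Ref: bottleneck 2, flow now 12.
No augmenting path remains; maximum flow = 12.
By max-flow min-cut, the minimum cut capacity equals the max flow.
In the residual graph, reachable from Well: {Well}.
Min-cut edges: Well→P (2), Well→Q (4), Well→R (6); capacity 2 + 4 + 6 = 12.

12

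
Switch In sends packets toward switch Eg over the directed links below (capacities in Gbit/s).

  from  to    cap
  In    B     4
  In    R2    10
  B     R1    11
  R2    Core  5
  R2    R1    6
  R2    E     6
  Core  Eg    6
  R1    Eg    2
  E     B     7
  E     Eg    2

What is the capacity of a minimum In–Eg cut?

Augment In→B→R1→Eg: bottleneck 2, flow now 2.
Augment In→R2→Core→Eg: bottleneck 5, flow now 7.
Augment In→R2→E→Eg: bottleneck 2, flow now 9.
No augmenting path remains; maximum flow = 9.
By max-flow min-cut, the minimum cut capacity equals the max flow.
In the residual graph, reachable from In: {In, B, R2, R1, E}.
Min-cut edges: R2→Core (5), R1→Eg (2), E→Eg (2); capacity 5 + 2 + 2 = 9.

9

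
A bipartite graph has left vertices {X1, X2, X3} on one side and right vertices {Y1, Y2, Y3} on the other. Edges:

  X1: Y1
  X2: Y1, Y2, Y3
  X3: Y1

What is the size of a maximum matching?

Unit-capacity flow: source→left, listed edges, right→sink; max matching = max flow.
Augmenting path X1→Y1 (+1); matched 1.
Augmenting path X2→Y2 (+1); matched 2.
No augmenting path remains; maximum matching = 2.
König certificate: {X2, Y1} is a vertex cover of size 2 (every listed pair touches it), so no matching can be larger.

2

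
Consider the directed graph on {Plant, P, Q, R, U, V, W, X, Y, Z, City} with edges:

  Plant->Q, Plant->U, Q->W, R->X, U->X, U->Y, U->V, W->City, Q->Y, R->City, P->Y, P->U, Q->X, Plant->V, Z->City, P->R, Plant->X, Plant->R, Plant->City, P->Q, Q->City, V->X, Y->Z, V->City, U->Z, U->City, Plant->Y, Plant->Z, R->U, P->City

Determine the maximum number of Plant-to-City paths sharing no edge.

6

Assign every edge capacity 1; by Menger, the answer equals the max flow.
Path Plant→City (+1); total 1.
Path Plant→Q→City (+1); total 2.
Path Plant→R→City (+1); total 3.
Path Plant→U→City (+1); total 4.
Path Plant→V→City (+1); total 5.
Path Plant→Z→City (+1); total 6.
No residual Plant→City path; max flow = 6.
Certifying cut of size 6: {Plant→City, Plant→Q, Plant→R, Plant→U, Plant→V, Z→City}.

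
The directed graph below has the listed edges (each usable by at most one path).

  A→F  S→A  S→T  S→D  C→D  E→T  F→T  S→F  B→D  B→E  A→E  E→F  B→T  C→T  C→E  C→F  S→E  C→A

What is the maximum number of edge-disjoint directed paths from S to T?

3

Assign every edge capacity 1; by Menger, the answer equals the max flow.
Path S→T (+1); total 1.
Path S→E→T (+1); total 2.
Path S→F→T (+1); total 3.
No residual S→T path; max flow = 3.
Certifying cut of size 3: {E→T, F→T, S→T}.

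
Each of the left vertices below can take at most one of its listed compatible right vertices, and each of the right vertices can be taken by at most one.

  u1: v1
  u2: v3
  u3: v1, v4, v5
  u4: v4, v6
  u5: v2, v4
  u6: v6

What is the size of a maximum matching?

Unit-capacity flow: source→left, listed edges, right→sink; max matching = max flow.
Augmenting path u1→v1 (+1); matched 1.
Augmenting path u2→v3 (+1); matched 2.
Augmenting path u3→v4 (+1); matched 3.
Augmenting path u4→v6 (+1); matched 4.
Augmenting path u5→v2 (+1); matched 5.
Augmenting path u6→v6→u4→v4→u3→v5 (+1); matched 6.
No augmenting path remains; maximum matching = 6.
König certificate: {u1, u2, u3, u4, u5, u6} is a vertex cover of size 6 (every listed pair touches it), so no matching can be larger.

6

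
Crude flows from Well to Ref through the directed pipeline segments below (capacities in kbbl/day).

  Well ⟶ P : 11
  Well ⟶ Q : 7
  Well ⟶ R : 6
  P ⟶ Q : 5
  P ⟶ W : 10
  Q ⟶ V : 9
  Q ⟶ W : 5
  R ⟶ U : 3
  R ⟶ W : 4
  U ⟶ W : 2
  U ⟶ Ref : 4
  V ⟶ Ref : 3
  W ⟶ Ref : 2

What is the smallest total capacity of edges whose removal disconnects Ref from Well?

8

Augment Well→P→W→Ref: bottleneck 2, flow now 2.
Augment Well→Q→V→Ref: bottleneck 3, flow now 5.
Augment Well→R→U→Ref: bottleneck 3, flow now 8.
No augmenting path remains; maximum flow = 8.
By max-flow min-cut, the minimum cut capacity equals the max flow.
In the residual graph, reachable from Well: {Well, P, Q, R, V, W}.
Min-cut edges: R→U (3), V→Ref (3), W→Ref (2); capacity 3 + 3 + 2 = 8.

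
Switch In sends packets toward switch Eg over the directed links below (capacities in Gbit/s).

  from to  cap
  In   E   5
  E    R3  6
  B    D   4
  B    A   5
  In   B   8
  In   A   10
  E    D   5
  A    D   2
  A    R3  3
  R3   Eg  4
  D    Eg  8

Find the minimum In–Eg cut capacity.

12

Augment In→E→D→Eg: bottleneck 5, flow now 5.
Augment In→B→D→Eg: bottleneck 3, flow now 8.
Augment In→A→R3→Eg: bottleneck 3, flow now 11.
Augment In→B→D→E→R3→Eg: bottleneck 1, flow now 12. (uses reverse residual edge)
No augmenting path remains; maximum flow = 12.
By max-flow min-cut, the minimum cut capacity equals the max flow.
In the residual graph, reachable from In: {In, E, B, A, D, R3}.
Min-cut edges: D→Eg (8), R3→Eg (4); capacity 8 + 4 = 12.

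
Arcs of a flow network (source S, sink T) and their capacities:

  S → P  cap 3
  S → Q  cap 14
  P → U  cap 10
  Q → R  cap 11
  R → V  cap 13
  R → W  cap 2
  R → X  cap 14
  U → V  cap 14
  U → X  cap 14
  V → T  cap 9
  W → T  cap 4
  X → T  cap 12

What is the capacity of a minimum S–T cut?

14

Augment S→P→U→V→T: bottleneck 3, flow now 3.
Augment S→Q→R→V→T: bottleneck 6, flow now 9.
Augment S→Q→R→W→T: bottleneck 2, flow now 11.
Augment S→Q→R→X→T: bottleneck 3, flow now 14.
No augmenting path remains; maximum flow = 14.
By max-flow min-cut, the minimum cut capacity equals the max flow.
In the residual graph, reachable from S: {S, Q}.
Min-cut edges: S→P (3), Q→R (11); capacity 3 + 11 = 14.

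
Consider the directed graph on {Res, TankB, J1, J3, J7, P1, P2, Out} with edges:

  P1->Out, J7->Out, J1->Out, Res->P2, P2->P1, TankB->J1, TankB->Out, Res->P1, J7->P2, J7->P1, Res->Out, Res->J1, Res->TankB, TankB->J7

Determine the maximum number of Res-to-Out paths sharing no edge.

Assign every edge capacity 1; by Menger, the answer equals the max flow.
Path Res→Out (+1); total 1.
Path Res→TankB→Out (+1); total 2.
Path Res→J1→Out (+1); total 3.
Path Res→P1→Out (+1); total 4.
No residual Res→Out path; max flow = 4.
Certifying cut of size 4: {P1→Out, Res→J1, Res→Out, Res→TankB}.

4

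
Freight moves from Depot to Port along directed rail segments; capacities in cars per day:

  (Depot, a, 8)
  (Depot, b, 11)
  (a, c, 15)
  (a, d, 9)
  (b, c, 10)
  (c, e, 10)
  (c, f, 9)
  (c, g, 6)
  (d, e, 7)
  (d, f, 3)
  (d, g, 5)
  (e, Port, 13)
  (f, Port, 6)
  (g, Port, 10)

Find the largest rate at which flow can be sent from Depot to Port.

18

Augment Depot→a→c→e→Port: bottleneck 8, flow now 8.
Augment Depot→b→c→e→Port: bottleneck 2, flow now 10.
Augment Depot→b→c→f→Port: bottleneck 6, flow now 16.
Augment Depot→b→c→g→Port: bottleneck 2, flow now 18.
No augmenting path remains; maximum flow = 18.
In the residual graph, reachable from Depot: {Depot, b}.
Min-cut edges: Depot→a (8), b→c (10); capacity 8 + 10 = 18.
This cut is saturated, so no flow can exceed 18.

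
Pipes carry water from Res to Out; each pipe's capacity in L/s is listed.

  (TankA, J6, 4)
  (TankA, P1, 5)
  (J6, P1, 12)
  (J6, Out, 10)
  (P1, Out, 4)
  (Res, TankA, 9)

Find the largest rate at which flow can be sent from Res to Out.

Augment Res→TankA→J6→Out: bottleneck 4, flow now 4.
Augment Res→TankA→P1→Out: bottleneck 4, flow now 8.
No augmenting path remains; maximum flow = 8.
In the residual graph, reachable from Res: {Res, TankA, P1}.
Min-cut edges: TankA→J6 (4), P1→Out (4); capacity 4 + 4 = 8.
This cut is saturated, so no flow can exceed 8.

8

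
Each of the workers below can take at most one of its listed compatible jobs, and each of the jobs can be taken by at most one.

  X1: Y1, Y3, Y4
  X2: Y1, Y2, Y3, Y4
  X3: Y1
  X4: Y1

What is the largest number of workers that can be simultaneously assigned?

Unit-capacity flow: source→left, listed edges, right→sink; max matching = max flow.
Augmenting path X1→Y1 (+1); matched 1.
Augmenting path X2→Y2 (+1); matched 2.
Augmenting path X3→Y1→X1→Y3 (+1); matched 3.
No augmenting path remains; maximum matching = 3.
König certificate: {X1, X2, Y1} is a vertex cover of size 3 (every listed pair touches it), so no matching can be larger.

3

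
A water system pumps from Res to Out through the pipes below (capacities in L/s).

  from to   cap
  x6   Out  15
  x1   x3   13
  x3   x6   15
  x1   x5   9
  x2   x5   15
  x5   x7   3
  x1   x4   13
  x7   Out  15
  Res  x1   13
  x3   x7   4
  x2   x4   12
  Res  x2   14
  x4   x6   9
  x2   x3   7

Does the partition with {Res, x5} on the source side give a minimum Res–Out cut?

Given cut capacity: 13 + 14 + 3 = 30.
Augment Res→x1→x3→x6→Out: bottleneck 13, flow now 13.
Augment Res→x2→x3→x6→Out: bottleneck 2, flow now 15.
Augment Res→x2→x3→x7→Out: bottleneck 4, flow now 19.
Augment Res→x2→x5→x7→Out: bottleneck 3, flow now 22.
No augmenting path remains; maximum flow = 22.
In the residual graph, reachable from Res: {Res, x1, x2, x3, x4, x5, x6}.
Min-cut edges: x3→x7 (4), x5→x7 (3), x6→Out (15); capacity 4 + 3 + 15 = 22.
Cut capacity 30 exceeds the max flow 22, so it is not minimum.

No — its capacity is 30, but the minimum cut has capacity 22.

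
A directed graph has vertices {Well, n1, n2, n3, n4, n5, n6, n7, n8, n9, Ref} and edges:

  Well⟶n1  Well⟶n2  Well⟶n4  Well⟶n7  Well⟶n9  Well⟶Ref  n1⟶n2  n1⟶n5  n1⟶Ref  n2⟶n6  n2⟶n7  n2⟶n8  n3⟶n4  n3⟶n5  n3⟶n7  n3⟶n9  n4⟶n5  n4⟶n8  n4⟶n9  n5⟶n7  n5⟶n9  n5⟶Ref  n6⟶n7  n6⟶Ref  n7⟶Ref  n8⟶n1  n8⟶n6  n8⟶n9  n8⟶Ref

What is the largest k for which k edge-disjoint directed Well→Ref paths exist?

5

Assign every edge capacity 1; by Menger, the answer equals the max flow.
Path Well→Ref (+1); total 1.
Path Well→n1→Ref (+1); total 2.
Path Well→n7→Ref (+1); total 3.
Path Well→n2→n6→Ref (+1); total 4.
Path Well→n4→n5→Ref (+1); total 5.
No residual Well→Ref path; max flow = 5.
Certifying cut of size 5: {Well→Ref, Well→n1, Well→n2, Well→n4, Well→n7}.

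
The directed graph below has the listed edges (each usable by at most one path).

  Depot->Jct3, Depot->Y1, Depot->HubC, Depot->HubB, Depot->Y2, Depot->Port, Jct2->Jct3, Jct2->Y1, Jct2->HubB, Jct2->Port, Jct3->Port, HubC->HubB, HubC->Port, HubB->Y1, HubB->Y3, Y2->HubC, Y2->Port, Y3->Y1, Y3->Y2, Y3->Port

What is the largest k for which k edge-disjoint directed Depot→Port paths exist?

Assign every edge capacity 1; by Menger, the answer equals the max flow.
Path Depot→Port (+1); total 1.
Path Depot→Jct3→Port (+1); total 2.
Path Depot→HubC→Port (+1); total 3.
Path Depot→Y2→Port (+1); total 4.
Path Depot→HubB→Y3→Port (+1); total 5.
No residual Depot→Port path; max flow = 5.
Certifying cut of size 5: {Depot→HubB, Depot→HubC, Depot→Jct3, Depot→Port, Depot→Y2}.

5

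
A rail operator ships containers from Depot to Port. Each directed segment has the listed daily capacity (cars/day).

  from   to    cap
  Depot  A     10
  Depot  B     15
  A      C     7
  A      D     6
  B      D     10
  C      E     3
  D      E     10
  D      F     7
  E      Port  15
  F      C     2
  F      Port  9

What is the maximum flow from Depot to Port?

19

Augment Depot→A→C→E→Port: bottleneck 3, flow now 3.
Augment Depot→A→D→E→Port: bottleneck 6, flow now 9.
Augment Depot→B→D→E→Port: bottleneck 4, flow now 13.
Augment Depot→B→D→F→Port: bottleneck 6, flow now 19.
No augmenting path remains; maximum flow = 19.
In the residual graph, reachable from Depot: {Depot, A, B, C}.
Min-cut edges: A→D (6), B→D (10), C→E (3); capacity 6 + 10 + 3 = 19.
This cut is saturated, so no flow can exceed 19.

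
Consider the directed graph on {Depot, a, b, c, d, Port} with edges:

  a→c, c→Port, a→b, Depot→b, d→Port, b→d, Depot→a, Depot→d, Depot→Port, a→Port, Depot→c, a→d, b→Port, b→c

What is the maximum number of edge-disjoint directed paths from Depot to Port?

Assign every edge capacity 1; by Menger, the answer equals the max flow.
Path Depot→Port (+1); total 1.
Path Depot→a→Port (+1); total 2.
Path Depot→b→Port (+1); total 3.
Path Depot→c→Port (+1); total 4.
Path Depot→d→Port (+1); total 5.
No residual Depot→Port path; max flow = 5.
Certifying cut of size 5: {Depot→Port, Depot→a, Depot→b, Depot→c, Depot→d}.

5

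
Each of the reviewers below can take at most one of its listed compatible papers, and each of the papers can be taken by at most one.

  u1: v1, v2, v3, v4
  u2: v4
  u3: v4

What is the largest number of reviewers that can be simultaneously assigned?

Unit-capacity flow: source→left, listed edges, right→sink; max matching = max flow.
Augmenting path u1→v1 (+1); matched 1.
Augmenting path u2→v4 (+1); matched 2.
No augmenting path remains; maximum matching = 2.
König certificate: {u1, v4} is a vertex cover of size 2 (every listed pair touches it), so no matching can be larger.

2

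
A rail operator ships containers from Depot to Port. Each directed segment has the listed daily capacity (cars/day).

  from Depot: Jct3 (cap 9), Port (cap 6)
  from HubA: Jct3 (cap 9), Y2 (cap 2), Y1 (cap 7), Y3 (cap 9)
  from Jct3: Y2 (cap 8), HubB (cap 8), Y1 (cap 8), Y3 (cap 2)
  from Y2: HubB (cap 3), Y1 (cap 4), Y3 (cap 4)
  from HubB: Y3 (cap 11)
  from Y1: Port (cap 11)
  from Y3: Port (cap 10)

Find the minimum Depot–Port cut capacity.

Augment Depot→Port: bottleneck 6, flow now 6.
Augment Depot→Jct3→Y1→Port: bottleneck 8, flow now 14.
Augment Depot→Jct3→Y3→Port: bottleneck 1, flow now 15.
No augmenting path remains; maximum flow = 15.
By max-flow min-cut, the minimum cut capacity equals the max flow.
In the residual graph, reachable from Depot: {Depot}.
Min-cut edges: Depot→Jct3 (9), Depot→Port (6); capacity 9 + 6 = 15.

15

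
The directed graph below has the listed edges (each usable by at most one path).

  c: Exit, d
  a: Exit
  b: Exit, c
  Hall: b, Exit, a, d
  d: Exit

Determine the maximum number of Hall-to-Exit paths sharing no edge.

Assign every edge capacity 1; by Menger, the answer equals the max flow.
Path Hall→Exit (+1); total 1.
Path Hall→a→Exit (+1); total 2.
Path Hall→b→Exit (+1); total 3.
Path Hall→d→Exit (+1); total 4.
No residual Hall→Exit path; max flow = 4.
Certifying cut of size 4: {Hall→Exit, Hall→a, Hall→b, Hall→d}.

4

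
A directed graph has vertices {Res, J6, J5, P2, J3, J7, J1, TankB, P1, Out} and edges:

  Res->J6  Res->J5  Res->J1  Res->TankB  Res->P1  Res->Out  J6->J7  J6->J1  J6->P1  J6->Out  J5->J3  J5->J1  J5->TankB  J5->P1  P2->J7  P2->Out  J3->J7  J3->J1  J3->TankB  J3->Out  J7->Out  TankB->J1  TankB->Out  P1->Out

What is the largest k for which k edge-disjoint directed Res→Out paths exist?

5

Assign every edge capacity 1; by Menger, the answer equals the max flow.
Path Res→Out (+1); total 1.
Path Res→J6→Out (+1); total 2.
Path Res→TankB→Out (+1); total 3.
Path Res→P1→Out (+1); total 4.
Path Res→J5→J3→Out (+1); total 5.
No residual Res→Out path; max flow = 5.
Certifying cut of size 5: {Res→J5, Res→J6, Res→Out, Res→P1, Res→TankB}.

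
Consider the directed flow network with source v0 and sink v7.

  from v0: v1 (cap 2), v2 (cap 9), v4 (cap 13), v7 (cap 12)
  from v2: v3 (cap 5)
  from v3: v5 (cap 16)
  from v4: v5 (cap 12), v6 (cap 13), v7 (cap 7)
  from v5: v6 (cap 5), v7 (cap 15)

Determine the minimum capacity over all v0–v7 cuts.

30

Augment v0→v7: bottleneck 12, flow now 12.
Augment v0→v4→v7: bottleneck 7, flow now 19.
Augment v0→v4→v5→v7: bottleneck 6, flow now 25.
Augment v0→v2→v3→v5→v7: bottleneck 5, flow now 30.
No augmenting path remains; maximum flow = 30.
By max-flow min-cut, the minimum cut capacity equals the max flow.
In the residual graph, reachable from v0: {v0, v1, v2}.
Min-cut edges: v0→v4 (13), v0→v7 (12), v2→v3 (5); capacity 13 + 12 + 5 = 30.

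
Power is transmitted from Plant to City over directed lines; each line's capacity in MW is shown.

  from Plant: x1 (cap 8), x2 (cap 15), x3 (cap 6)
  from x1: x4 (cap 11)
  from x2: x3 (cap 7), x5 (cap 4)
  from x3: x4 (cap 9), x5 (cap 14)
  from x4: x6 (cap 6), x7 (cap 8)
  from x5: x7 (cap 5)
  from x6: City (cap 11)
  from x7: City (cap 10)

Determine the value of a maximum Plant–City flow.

Augment Plant→x1→x4→x6→City: bottleneck 6, flow now 6.
Augment Plant→x1→x4→x7→City: bottleneck 2, flow now 8.
Augment Plant→x2→x5→x7→City: bottleneck 4, flow now 12.
Augment Plant→x3→x4→x7→City: bottleneck 4, flow now 16.
No augmenting path remains; maximum flow = 16.
In the residual graph, reachable from Plant: {Plant, x1, x2, x3, x4, x5, x7}.
Min-cut edges: x4→x6 (6), x7→City (10); capacity 6 + 10 = 16.
This cut is saturated, so no flow can exceed 16.

16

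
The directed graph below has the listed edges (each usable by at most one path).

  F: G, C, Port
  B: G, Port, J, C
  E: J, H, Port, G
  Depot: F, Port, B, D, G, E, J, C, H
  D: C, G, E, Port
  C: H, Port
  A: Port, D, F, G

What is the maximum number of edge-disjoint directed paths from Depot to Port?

Assign every edge capacity 1; by Menger, the answer equals the max flow.
Path Depot→Port (+1); total 1.
Path Depot→B→Port (+1); total 2.
Path Depot→C→Port (+1); total 3.
Path Depot→D→Port (+1); total 4.
Path Depot→E→Port (+1); total 5.
Path Depot→F→Port (+1); total 6.
No residual Depot→Port path; max flow = 6.
Certifying cut of size 6: {Depot→B, Depot→C, Depot→D, Depot→E, Depot→F, Depot→Port}.

6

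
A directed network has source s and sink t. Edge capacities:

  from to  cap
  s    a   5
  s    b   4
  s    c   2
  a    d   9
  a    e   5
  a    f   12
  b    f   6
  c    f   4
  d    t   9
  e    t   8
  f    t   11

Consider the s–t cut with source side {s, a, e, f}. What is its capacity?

34

Edges leaving {s, a, e, f}: s→b (4), s→c (2), a→d (9), e→t (8), f→t (11).
Cut capacity = 4 + 2 + 9 + 8 + 11 = 34.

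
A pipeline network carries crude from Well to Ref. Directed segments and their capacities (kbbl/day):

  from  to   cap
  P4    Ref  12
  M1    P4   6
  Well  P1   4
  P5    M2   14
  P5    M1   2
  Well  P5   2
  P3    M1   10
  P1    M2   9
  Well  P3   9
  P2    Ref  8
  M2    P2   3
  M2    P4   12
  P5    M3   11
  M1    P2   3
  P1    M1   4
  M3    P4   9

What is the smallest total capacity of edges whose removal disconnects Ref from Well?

15

Augment Well→P5→M2→P2→Ref: bottleneck 2, flow now 2.
Augment Well→P1→M2→P2→Ref: bottleneck 1, flow now 3.
Augment Well→P1→M2→P4→Ref: bottleneck 3, flow now 6.
Augment Well→P3→M1→P2→Ref: bottleneck 3, flow now 9.
Augment Well→P3→M1→P4→Ref: bottleneck 6, flow now 15.
No augmenting path remains; maximum flow = 15.
By max-flow min-cut, the minimum cut capacity equals the max flow.
In the residual graph, reachable from Well: {Well}.
Min-cut edges: Well→P5 (2), Well→P1 (4), Well→P3 (9); capacity 2 + 4 + 9 = 15.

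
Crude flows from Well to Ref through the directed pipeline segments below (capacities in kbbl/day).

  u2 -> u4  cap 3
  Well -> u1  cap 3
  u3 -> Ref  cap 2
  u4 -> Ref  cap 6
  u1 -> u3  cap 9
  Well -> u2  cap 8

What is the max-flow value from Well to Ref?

5

Augment Well→u1→u3→Ref: bottleneck 2, flow now 2.
Augment Well→u2→u4→Ref: bottleneck 3, flow now 5.
No augmenting path remains; maximum flow = 5.
In the residual graph, reachable from Well: {Well, u1, u2, u3}.
Min-cut edges: u2→u4 (3), u3→Ref (2); capacity 3 + 2 = 5.
This cut is saturated, so no flow can exceed 5.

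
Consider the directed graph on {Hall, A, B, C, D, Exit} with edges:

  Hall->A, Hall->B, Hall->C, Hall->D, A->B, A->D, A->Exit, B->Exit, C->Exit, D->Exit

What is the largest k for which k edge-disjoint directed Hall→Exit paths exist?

4

Assign every edge capacity 1; by Menger, the answer equals the max flow.
Path Hall→A→Exit (+1); total 1.
Path Hall→B→Exit (+1); total 2.
Path Hall→C→Exit (+1); total 3.
Path Hall→D→Exit (+1); total 4.
No residual Hall→Exit path; max flow = 4.
Certifying cut of size 4: {Hall→A, Hall→B, Hall→C, Hall→D}.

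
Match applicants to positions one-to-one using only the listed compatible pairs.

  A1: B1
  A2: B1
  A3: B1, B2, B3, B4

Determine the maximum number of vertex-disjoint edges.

Unit-capacity flow: source→left, listed edges, right→sink; max matching = max flow.
Augmenting path A1→B1 (+1); matched 1.
Augmenting path A3→B2 (+1); matched 2.
No augmenting path remains; maximum matching = 2.
König certificate: {A3, B1} is a vertex cover of size 2 (every listed pair touches it), so no matching can be larger.

2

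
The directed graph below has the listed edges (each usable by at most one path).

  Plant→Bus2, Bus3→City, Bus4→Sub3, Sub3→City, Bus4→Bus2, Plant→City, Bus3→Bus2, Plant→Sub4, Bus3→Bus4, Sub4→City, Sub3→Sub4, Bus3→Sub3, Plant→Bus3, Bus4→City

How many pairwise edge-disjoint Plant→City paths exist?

3

Assign every edge capacity 1; by Menger, the answer equals the max flow.
Path Plant→City (+1); total 1.
Path Plant→Bus3→City (+1); total 2.
Path Plant→Sub4→City (+1); total 3.
No residual Plant→City path; max flow = 3.
Certifying cut of size 3: {Plant→Bus3, Plant→City, Plant→Sub4}.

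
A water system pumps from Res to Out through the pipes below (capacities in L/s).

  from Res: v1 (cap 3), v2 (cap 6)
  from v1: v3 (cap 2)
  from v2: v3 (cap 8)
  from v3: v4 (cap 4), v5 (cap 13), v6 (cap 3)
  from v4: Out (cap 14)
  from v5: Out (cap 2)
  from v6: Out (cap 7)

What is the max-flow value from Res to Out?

8

Augment Res→v1→v3→v4→Out: bottleneck 2, flow now 2.
Augment Res→v2→v3→v4→Out: bottleneck 2, flow now 4.
Augment Res→v2→v3→v5→Out: bottleneck 2, flow now 6.
Augment Res→v2→v3→v6→Out: bottleneck 2, flow now 8.
No augmenting path remains; maximum flow = 8.
In the residual graph, reachable from Res: {Res, v1}.
Min-cut edges: Res→v2 (6), v1→v3 (2); capacity 6 + 2 = 8.
This cut is saturated, so no flow can exceed 8.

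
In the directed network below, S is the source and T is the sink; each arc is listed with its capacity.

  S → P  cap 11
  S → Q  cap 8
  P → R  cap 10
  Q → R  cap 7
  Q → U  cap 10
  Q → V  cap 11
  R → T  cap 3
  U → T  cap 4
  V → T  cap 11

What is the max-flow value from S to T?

11

Augment S→P→R→T: bottleneck 3, flow now 3.
Augment S→Q→U→T: bottleneck 4, flow now 7.
Augment S→Q→V→T: bottleneck 4, flow now 11.
No augmenting path remains; maximum flow = 11.
In the residual graph, reachable from S: {S, P, R}.
Min-cut edges: S→Q (8), R→T (3); capacity 8 + 3 = 11.
This cut is saturated, so no flow can exceed 11.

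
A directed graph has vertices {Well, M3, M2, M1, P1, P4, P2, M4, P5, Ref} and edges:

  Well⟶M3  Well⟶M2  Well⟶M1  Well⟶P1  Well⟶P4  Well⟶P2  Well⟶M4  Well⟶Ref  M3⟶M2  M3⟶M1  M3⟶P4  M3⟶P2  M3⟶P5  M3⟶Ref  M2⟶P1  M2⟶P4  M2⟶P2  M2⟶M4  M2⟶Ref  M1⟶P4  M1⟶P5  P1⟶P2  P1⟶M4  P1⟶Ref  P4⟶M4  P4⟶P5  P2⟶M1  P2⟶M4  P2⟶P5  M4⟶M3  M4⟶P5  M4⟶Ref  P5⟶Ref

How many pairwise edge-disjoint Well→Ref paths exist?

Assign every edge capacity 1; by Menger, the answer equals the max flow.
Path Well→Ref (+1); total 1.
Path Well→M3→Ref (+1); total 2.
Path Well→M2→Ref (+1); total 3.
Path Well→P1→Ref (+1); total 4.
Path Well→M4→Ref (+1); total 5.
Path Well→M1→P5→Ref (+1); total 6.
No residual Well→Ref path; max flow = 6.
Certifying cut of size 6: {M2→Ref, M3→Ref, M4→Ref, P1→Ref, P5→Ref, Well→Ref}.

6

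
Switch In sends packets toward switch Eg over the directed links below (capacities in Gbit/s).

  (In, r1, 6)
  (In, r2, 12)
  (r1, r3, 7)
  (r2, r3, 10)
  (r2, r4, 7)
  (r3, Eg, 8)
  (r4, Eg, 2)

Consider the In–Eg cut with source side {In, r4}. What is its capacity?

20

Edges leaving {In, r4}: In→r1 (6), In→r2 (12), r4→Eg (2).
Cut capacity = 6 + 12 + 2 = 20.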